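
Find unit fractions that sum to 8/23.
1/3 + 1/69

Greedy algorithm:
8/23: ceiling(23/8) = 3, use 1/3
1/69: ceiling(69/1) = 69, use 1/69
Result: 8/23 = 1/3 + 1/69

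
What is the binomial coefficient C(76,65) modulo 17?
0

Using Lucas' theorem:
Write n=76 and k=65 in base 17:
n in base 17: [4, 8]
k in base 17: [3, 14]
C(76,65) mod 17 = ∏ C(n_i, k_i) mod 17
Digit binomials (mod 17): C(4,3) = 4; C(8,14) = 0 (k_i > n_i)
Product: 4 × 0 = 0 ≡ 0 (mod 17)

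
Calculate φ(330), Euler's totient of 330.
80

330 = 2 × 3 × 5 × 11
φ(n) = n × ∏(1 - 1/p) for each prime p dividing n
φ(330) = 330 × (1 - 1/2) × (1 - 1/3) × (1 - 1/5) × (1 - 1/11) = 80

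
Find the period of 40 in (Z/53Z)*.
26

53 is prime, so ord(40) divides φ(53) = 52.
Divisors of 52: 1, 2, 4, 13, 26, 52.
Repeated squaring: 40^1 ≡ 40, 40^2 ≡ 10, 40^4 ≡ 47, 40^8 ≡ 36, 40^16 ≡ 24, 40^32 ≡ 46 (mod 53).
Test 40^d mod 53 for each divisor d in increasing order:
40^1 ≡ 40
40^2 ≡ 10
40^4 ≡ 47
40^13 = 40^8·40^4·40^1 ≡ 52
40^26 = 40^16·40^8·40^2 ≡ 1  ← first divisor giving 1
The order is 26.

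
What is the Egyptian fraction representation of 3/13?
1/5 + 1/33 + 1/2145

Greedy algorithm:
3/13: ceiling(13/3) = 5, use 1/5
2/65: ceiling(65/2) = 33, use 1/33
1/2145: ceiling(2145/1) = 2145, use 1/2145
Result: 3/13 = 1/5 + 1/33 + 1/2145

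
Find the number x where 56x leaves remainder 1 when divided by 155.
36

gcd(56, 155) = 1, so the inverse exists.
Extended Euclidean algorithm on (155, 56):
155 = 2 × 56 + 43  ⟹  43 = (1)·155 + (-2)·56
56 = 1 × 43 + 13  ⟹  13 = (-1)·155 + (3)·56
43 = 3 × 13 + 4  ⟹  4 = (4)·155 + (-11)·56
13 = 3 × 4 + 1  ⟹  1 = (-13)·155 + (36)·56
So (36)·56 ≡ 1 (mod 155), i.e. 56^(-1) ≡ 36 (mod 155).
Check: 56 × 36 = 2016 ≡ 1 (mod 155)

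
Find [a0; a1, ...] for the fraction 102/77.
[1; 3, 12, 2]

Euclidean algorithm steps:
102 = 1 × 77 + 25
77 = 3 × 25 + 2
25 = 12 × 2 + 1
2 = 2 × 1 + 0
Continued fraction: [1; 3, 12, 2]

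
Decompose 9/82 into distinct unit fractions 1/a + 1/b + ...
1/10 + 1/103 + 1/21115

Greedy algorithm:
9/82: ceiling(82/9) = 10, use 1/10
2/205: ceiling(205/2) = 103, use 1/103
1/21115: ceiling(21115/1) = 21115, use 1/21115
Result: 9/82 = 1/10 + 1/103 + 1/21115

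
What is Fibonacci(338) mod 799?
751

Matrix identity: Q^n = [[F_(n+1), F_n], [F_n, F_(n-1)]] with Q = [[1,1],[1,0]].
n = 338 = 101010010₂. Square-and-multiply, entries mod 799:
Q^1 = [[1,1],[1,0]]
Q^2 = (Q^1)² = [[2,1],[1,1]]
Q^5 = (Q^2)²·Q = [[8,5],[5,3]]
Q^10 = (Q^5)² = [[89,55],[55,34]]
Q^21 = (Q^10)²·Q = [[133,559],[559,373]]
Q^42 = (Q^21)² = [[183,8],[8,175]]
Q^84 = (Q^42)² = [[794,467],[467,327]]
Q^169 = (Q^84)²·Q = [[149,786],[786,162]]
Q^338 = (Q^169)² = [[797,751],[751,46]]
F_338 mod 799 = Q^338[0][1] = 751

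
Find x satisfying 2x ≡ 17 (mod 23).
x ≡ 20 (mod 23)

gcd(2, 23) = 1, which divides 17, so solutions exist.
Find 2^(-1) mod 23 by the extended Euclidean algorithm:
23 = 11 × 2 + 1  ⟹  1 = (1)·23 + (-11)·2
So (-11)·2 ≡ 1 (mod 23), i.e. 2^(-1) ≡ -11 ≡ 12 (mod 23).
x ≡ 12 × 17 = 204 ≡ 20 (mod 23).
Check: 2 × 20 = 40 ≡ 17 (mod 23).
Unique solution: x ≡ 20 (mod 23)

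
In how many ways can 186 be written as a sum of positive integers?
1171432692373

p(n) counts ways to write n as a sum of positive integers (order ignored).
Euler's pentagonal recurrence: p(k) = p(k-1) + p(k-2) - p(k-5) - p(k-7) + p(k-12) + p(k-15) - ... (offsets j(3j∓1)/2, signs ++--, p(0)=1, p(<0)=0).
DP table for k = 0..185: p(0)=1, p(1)=1, p(2)=2, p(3)=3, p(4)=5, p(5)=7, p(6)=11, p(7)=15, p(8)=22, p(9)=30, p(10)=42, p(11)=56, p(12)=77, p(13)=101, p(14)=135, p(15)=176, p(16)=231, p(17)=297, p(18)=385, p(19)=490, p(20)=627, p(21)=792, p(22)=1002, p(23)=1255, p(24)=1575, p(25)=1958, p(26)=2436, p(27)=3010, p(28)=3718, p(29)=4565, p(30)=5604, p(31)=6842, p(32)=8349, p(33)=10143, p(34)=12310, p(35)=14883, p(36)=17977, p(37)=21637, p(38)=26015, p(39)=31185, p(40)=37338, p(41)=44583, p(42)=53174, p(43)=63261, p(44)=75175, p(45)=89134, p(46)=105558, p(47)=124754, p(48)=147273, p(49)=173525, p(50)=204226, p(51)=239943, p(52)=281589, p(53)=329931, p(54)=386155, p(55)=451276, p(56)=526823, p(57)=614154, p(58)=715220, p(59)=831820, p(60)=966467, p(61)=1121505, p(62)=1300156, p(63)=1505499, p(64)=1741630, p(65)=2012558, p(66)=2323520, p(67)=2679689, p(68)=3087735, p(69)=3554345, p(70)=4087968, p(71)=4697205, p(72)=5392783, p(73)=6185689, p(74)=7089500, p(75)=8118264, p(76)=9289091, p(77)=10619863, p(78)=12132164, p(79)=13848650, p(80)=15796476, p(81)=18004327, p(82)=20506255, p(83)=23338469, p(84)=26543660, p(85)=30167357, p(86)=34262962, p(87)=38887673, p(88)=44108109, p(89)=49995925, p(90)=56634173, p(91)=64112359, p(92)=72533807, p(93)=82010177, p(94)=92669720, p(95)=104651419, p(96)=118114304, p(97)=133230930, p(98)=150198136, p(99)=169229875, p(100)=190569292, p(101)=214481126, p(102)=241265379, p(103)=271248950, p(104)=304801365, p(105)=342325709, p(106)=384276336, p(107)=431149389, p(108)=483502844, p(109)=541946240, p(110)=607163746, p(111)=679903203, p(112)=761002156, p(113)=851376628, p(114)=952050665, p(115)=1064144451, p(116)=1188908248, p(117)=1327710076, p(118)=1482074143, p(119)=1653668665, p(120)=1844349560, p(121)=2056148051, p(122)=2291320912, p(123)=2552338241, p(124)=2841940500, p(125)=3163127352, p(126)=3519222692, p(127)=3913864295, p(128)=4351078600, p(129)=4835271870, p(130)=5371315400, p(131)=5964539504, p(132)=6620830889, p(133)=7346629512, p(134)=8149040695, p(135)=9035836076, p(136)=10015581680, p(137)=11097645016, p(138)=12292341831, p(139)=13610949895, p(140)=15065878135, p(141)=16670689208, p(142)=18440293320, p(143)=20390982757, p(144)=22540654445, p(145)=24908858009, p(146)=27517052599, p(147)=30388671978, p(148)=33549419497, p(149)=37027355200, p(150)=40853235313, p(151)=45060624582, p(152)=49686288421, p(153)=54770336324, p(154)=60356673280, p(155)=66493182097, p(156)=73232243759, p(157)=80630964769, p(158)=88751778802, p(159)=97662728555, p(160)=107438159466, p(161)=118159068427, p(162)=129913904637, p(163)=142798995930, p(164)=156919475295, p(165)=172389800255, p(166)=189334822579, p(167)=207890420102, p(168)=228204732751, p(169)=250438925115, p(170)=274768617130, p(171)=301384802048, p(172)=330495499613, p(173)=362326859895, p(174)=397125074750, p(175)=435157697830, p(176)=476715857290, p(177)=522115831195, p(178)=571701605655, p(179)=625846753120, p(180)=684957390936, p(181)=749474411781, p(182)=819876908323, p(183)=896684817527, p(184)=980462880430, p(185)=1071823774337.
Final step: p(186) = p(185) + p(184) - p(181) - p(179) + p(174) + p(171) - p(164) - p(160) + p(151) + p(146) - p(135) - p(129) + p(116) + p(109) - p(94) - p(86) + p(69) + p(60) - p(41) - p(31) + p(10)
= 1071823774337 + 980462880430 - 749474411781 - 625846753120 + 397125074750 + 301384802048 - 156919475295 - 107438159466 + 45060624582 + 27517052599 - 9035836076 - 4835271870 + 1188908248 + 541946240 - 92669720 - 34262962 + 3554345 + 966467 - 44583 - 6842 + 42
= 1171432692373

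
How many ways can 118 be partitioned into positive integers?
1482074143

p(n) counts ways to write n as a sum of positive integers (order ignored).
Euler's pentagonal recurrence: p(k) = p(k-1) + p(k-2) - p(k-5) - p(k-7) + p(k-12) + p(k-15) - ... (offsets j(3j∓1)/2, signs ++--, p(0)=1, p(<0)=0).
DP table for k = 0..117: p(0)=1, p(1)=1, p(2)=2, p(3)=3, p(4)=5, p(5)=7, p(6)=11, p(7)=15, p(8)=22, p(9)=30, p(10)=42, p(11)=56, p(12)=77, p(13)=101, p(14)=135, p(15)=176, p(16)=231, p(17)=297, p(18)=385, p(19)=490, p(20)=627, p(21)=792, p(22)=1002, p(23)=1255, p(24)=1575, p(25)=1958, p(26)=2436, p(27)=3010, p(28)=3718, p(29)=4565, p(30)=5604, p(31)=6842, p(32)=8349, p(33)=10143, p(34)=12310, p(35)=14883, p(36)=17977, p(37)=21637, p(38)=26015, p(39)=31185, p(40)=37338, p(41)=44583, p(42)=53174, p(43)=63261, p(44)=75175, p(45)=89134, p(46)=105558, p(47)=124754, p(48)=147273, p(49)=173525, p(50)=204226, p(51)=239943, p(52)=281589, p(53)=329931, p(54)=386155, p(55)=451276, p(56)=526823, p(57)=614154, p(58)=715220, p(59)=831820, p(60)=966467, p(61)=1121505, p(62)=1300156, p(63)=1505499, p(64)=1741630, p(65)=2012558, p(66)=2323520, p(67)=2679689, p(68)=3087735, p(69)=3554345, p(70)=4087968, p(71)=4697205, p(72)=5392783, p(73)=6185689, p(74)=7089500, p(75)=8118264, p(76)=9289091, p(77)=10619863, p(78)=12132164, p(79)=13848650, p(80)=15796476, p(81)=18004327, p(82)=20506255, p(83)=23338469, p(84)=26543660, p(85)=30167357, p(86)=34262962, p(87)=38887673, p(88)=44108109, p(89)=49995925, p(90)=56634173, p(91)=64112359, p(92)=72533807, p(93)=82010177, p(94)=92669720, p(95)=104651419, p(96)=118114304, p(97)=133230930, p(98)=150198136, p(99)=169229875, p(100)=190569292, p(101)=214481126, p(102)=241265379, p(103)=271248950, p(104)=304801365, p(105)=342325709, p(106)=384276336, p(107)=431149389, p(108)=483502844, p(109)=541946240, p(110)=607163746, p(111)=679903203, p(112)=761002156, p(113)=851376628, p(114)=952050665, p(115)=1064144451, p(116)=1188908248, p(117)=1327710076.
Final step: p(118) = p(117) + p(116) - p(113) - p(111) + p(106) + p(103) - p(96) - p(92) + p(83) + p(78) - p(67) - p(61) + p(48) + p(41) - p(26) - p(18) + p(1)
= 1327710076 + 1188908248 - 851376628 - 679903203 + 384276336 + 271248950 - 118114304 - 72533807 + 23338469 + 12132164 - 2679689 - 1121505 + 147273 + 44583 - 2436 - 385 + 1
= 1482074143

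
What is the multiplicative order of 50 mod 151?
25

151 is prime, so ord(50) divides φ(151) = 150.
Divisors of 150: 1, 2, 3, 5, 6, 10, 15, 25, 30, 50, 75, 150.
Repeated squaring: 50^1 ≡ 50, 50^2 ≡ 84, 50^4 ≡ 110, 50^8 ≡ 20, 50^16 ≡ 98, 50^32 ≡ 91, 50^64 ≡ 127, 50^128 ≡ 123 (mod 151).
Test 50^d mod 151 for each divisor d in increasing order:
50^1 ≡ 50
50^2 ≡ 84
50^3 = 50^2·50^1 ≡ 123
50^5 = 50^4·50^1 ≡ 64
50^6 = 50^4·50^2 ≡ 29
50^10 = 50^8·50^2 ≡ 19
50^15 = 50^8·50^4·50^2·50^1 ≡ 8
50^25 = 50^16·50^8·50^1 ≡ 1  ← first divisor giving 1
The order is 25.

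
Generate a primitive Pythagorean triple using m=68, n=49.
(2223, 6664, 7025)

Euclid's formula: a = m² - n², b = 2mn, c = m² + n²
m = 68, n = 49
a = 68² - 49² = 4624 - 2401 = 2223
b = 2 × 68 × 49 = 6664
c = 68² + 49² = 4624 + 2401 = 7025
Verification: 2223² + 6664² = 4941729 + 44408896 = 49350625 = 7025² ✓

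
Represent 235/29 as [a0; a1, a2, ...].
[8; 9, 1, 2]

Euclidean algorithm steps:
235 = 8 × 29 + 3
29 = 9 × 3 + 2
3 = 1 × 2 + 1
2 = 2 × 1 + 0
Continued fraction: [8; 9, 1, 2]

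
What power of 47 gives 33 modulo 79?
21

Baby-step giant-step with step n = ⌈√79⌉ = 9.
Baby steps 47^j mod 79 (j:value) for j=0..8: 0:1, 1:47, 2:76, 3:17, 4:9, 5:28, 6:52, 7:74, 8:2.
Giant-step multiplier: 47^(-9) ≡ 47^(78-9) = 47^69 ≡ 58 (mod 79).
Giant steps γ_i = 33·58^i mod 79: γ_0=33, γ_1=18, γ_2=17 (in table at j=3).
x = i·n + j = 2·9 + 3 = 21.
Check: 47^21 ≡ 33 (mod 79).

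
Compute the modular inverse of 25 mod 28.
9

gcd(25, 28) = 1, so the inverse exists.
Extended Euclidean algorithm on (28, 25):
28 = 1 × 25 + 3  ⟹  3 = (1)·28 + (-1)·25
25 = 8 × 3 + 1  ⟹  1 = (-8)·28 + (9)·25
So (9)·25 ≡ 1 (mod 28), i.e. 25^(-1) ≡ 9 (mod 28).
Check: 25 × 9 = 225 ≡ 1 (mod 28)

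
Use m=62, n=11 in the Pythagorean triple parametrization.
(3723, 1364, 3965)

Euclid's formula: a = m² - n², b = 2mn, c = m² + n²
m = 62, n = 11
a = 62² - 11² = 3844 - 121 = 3723
b = 2 × 62 × 11 = 1364
c = 62² + 11² = 3844 + 121 = 3965
Verification: 3723² + 1364² = 13860729 + 1860496 = 15721225 = 3965² ✓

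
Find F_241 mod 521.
13

Matrix identity: Q^n = [[F_(n+1), F_n], [F_n, F_(n-1)]] with Q = [[1,1],[1,0]].
n = 241 = 11110001₂. Square-and-multiply, entries mod 521:
Q^1 = [[1,1],[1,0]]
Q^3 = (Q^1)²·Q = [[3,2],[2,1]]
Q^7 = (Q^3)²·Q = [[21,13],[13,8]]
Q^15 = (Q^7)²·Q = [[466,89],[89,377]]
Q^30 = (Q^15)² = [[5,3],[3,2]]
Q^60 = (Q^30)² = [[34,21],[21,13]]
Q^120 = (Q^60)² = [[34,466],[466,89]]
Q^241 = (Q^120)²·Q = [[21,13],[13,8]]
F_241 mod 521 = Q^241[0][1] = 13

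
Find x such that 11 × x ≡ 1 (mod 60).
11

gcd(11, 60) = 1, so the inverse exists.
Extended Euclidean algorithm on (60, 11):
60 = 5 × 11 + 5  ⟹  5 = (1)·60 + (-5)·11
11 = 2 × 5 + 1  ⟹  1 = (-2)·60 + (11)·11
So (11)·11 ≡ 1 (mod 60), i.e. 11^(-1) ≡ 11 (mod 60).
Check: 11 × 11 = 121 ≡ 1 (mod 60)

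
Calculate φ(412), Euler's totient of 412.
204

412 = 2^2 × 103
φ(n) = n × ∏(1 - 1/p) for each prime p dividing n
φ(412) = 412 × (1 - 1/2) × (1 - 1/103) = 204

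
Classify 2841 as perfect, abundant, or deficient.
deficient

Proper divisors of 2841: sum = 1 + 3 + 947 = 951
Since 951 < 2841, 2841 is deficient.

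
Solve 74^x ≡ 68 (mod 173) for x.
49

Baby-step giant-step with step n = ⌈√173⌉ = 14.
Baby steps 74^j mod 173 (j:value) for j=0..13: 0:1, 1:74, 2:113, 3:58, 4:140, 5:153, 6:77, 7:162, 8:51, 9:141, 10:54, 11:17, 12:47, 13:18.
Giant-step multiplier: 74^(-14) ≡ 74^(172-14) = 74^158 ≡ 163 (mod 173).
Giant steps γ_i = 68·163^i mod 173: γ_0=68, γ_1=12, γ_2=53, γ_3=162 (in table at j=7).
x = i·n + j = 3·14 + 7 = 49.
Check: 74^49 ≡ 68 (mod 173).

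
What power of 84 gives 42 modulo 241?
71

Baby-step giant-step with step n = ⌈√241⌉ = 16.
Baby steps 84^j mod 241 (j:value) for j=0..15: 0:1, 1:84, 2:67, 3:85, 4:151, 5:152, 6:236, 7:62, 8:147, 9:57, 10:209, 11:204, 12:25, 13:172, 14:229, 15:197.
Giant-step multiplier: 84^(-16) ≡ 84^(240-16) = 84^224 ≡ 119 (mod 241).
Giant steps γ_i = 42·119^i mod 241: γ_0=42, γ_1=178, γ_2=215, γ_3=39, γ_4=62 (in table at j=7).
x = i·n + j = 4·16 + 7 = 71.
Check: 84^71 ≡ 42 (mod 241).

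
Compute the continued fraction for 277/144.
[1; 1, 12, 11]

Euclidean algorithm steps:
277 = 1 × 144 + 133
144 = 1 × 133 + 11
133 = 12 × 11 + 1
11 = 11 × 1 + 0
Continued fraction: [1; 1, 12, 11]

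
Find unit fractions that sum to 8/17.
1/3 + 1/8 + 1/82 + 1/16728

Greedy algorithm:
8/17: ceiling(17/8) = 3, use 1/3
7/51: ceiling(51/7) = 8, use 1/8
5/408: ceiling(408/5) = 82, use 1/82
1/16728: ceiling(16728/1) = 16728, use 1/16728
Result: 8/17 = 1/3 + 1/8 + 1/82 + 1/16728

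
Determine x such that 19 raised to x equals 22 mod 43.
3

Baby-step giant-step with step n = ⌈√43⌉ = 7.
Baby steps 19^j mod 43 (j:value) for j=0..6: 0:1, 1:19, 2:17, 3:22, 4:31, 5:30, 6:11.
h = 22 is already in the table at j=3, so x = 3.
Check: 19^3 ≡ 22 (mod 43).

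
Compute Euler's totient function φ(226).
112

226 = 2 × 113
φ(n) = n × ∏(1 - 1/p) for each prime p dividing n
φ(226) = 226 × (1 - 1/2) × (1 - 1/113) = 112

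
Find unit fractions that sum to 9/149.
1/17 + 1/634 + 1/535308 + 1/429831446988

Greedy algorithm:
9/149: ceiling(149/9) = 17, use 1/17
4/2533: ceiling(2533/4) = 634, use 1/634
3/1605922: ceiling(1605922/3) = 535308, use 1/535308
1/429831446988: ceiling(429831446988/1) = 429831446988, use 1/429831446988
Result: 9/149 = 1/17 + 1/634 + 1/535308 + 1/429831446988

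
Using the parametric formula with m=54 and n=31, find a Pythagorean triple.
(1955, 3348, 3877)

Euclid's formula: a = m² - n², b = 2mn, c = m² + n²
m = 54, n = 31
a = 54² - 31² = 2916 - 961 = 1955
b = 2 × 54 × 31 = 3348
c = 54² + 31² = 2916 + 961 = 3877
Verification: 1955² + 3348² = 3822025 + 11209104 = 15031129 = 3877² ✓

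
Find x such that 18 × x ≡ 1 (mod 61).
17

gcd(18, 61) = 1, so the inverse exists.
Extended Euclidean algorithm on (61, 18):
61 = 3 × 18 + 7  ⟹  7 = (1)·61 + (-3)·18
18 = 2 × 7 + 4  ⟹  4 = (-2)·61 + (7)·18
7 = 1 × 4 + 3  ⟹  3 = (3)·61 + (-10)·18
4 = 1 × 3 + 1  ⟹  1 = (-5)·61 + (17)·18
So (17)·18 ≡ 1 (mod 61), i.e. 18^(-1) ≡ 17 (mod 61).
Check: 18 × 17 = 306 ≡ 1 (mod 61)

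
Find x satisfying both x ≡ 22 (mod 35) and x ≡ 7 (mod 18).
547

Using Chinese Remainder Theorem:
M = 35 × 18 = 630
M1 = 18, M2 = 35
y1 = 18^(-1) mod 35 = 2
y2 = 35^(-1) mod 18 = 17
x = (22×18×2 + 7×35×17) mod 630 = 547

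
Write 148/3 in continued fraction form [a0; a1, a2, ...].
[49; 3]

Euclidean algorithm steps:
148 = 49 × 3 + 1
3 = 3 × 1 + 0
Continued fraction: [49; 3]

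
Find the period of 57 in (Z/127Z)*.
126

127 is prime, so ord(57) divides φ(127) = 126.
Divisors of 126: 1, 2, 3, 6, 7, 9, 14, 18, 21, 42, 63, 126.
Repeated squaring: 57^1 ≡ 57, 57^2 ≡ 74, 57^4 ≡ 15, 57^8 ≡ 98, 57^16 ≡ 79, 57^32 ≡ 18, 57^64 ≡ 70 (mod 127).
Test 57^d mod 127 for each divisor d in increasing order:
57^1 ≡ 57
57^2 ≡ 74
57^3 = 57^2·57^1 ≡ 27
57^6 = 57^4·57^2 ≡ 94
57^7 = 57^4·57^2·57^1 ≡ 24
57^9 = 57^8·57^1 ≡ 125
57^14 = 57^8·57^4·57^2 ≡ 68
57^18 = 57^16·57^2 ≡ 4
57^21 = 57^16·57^4·57^1 ≡ 108
57^42 = 57^32·57^8·57^2 ≡ 107
57^63 = 57^32·57^16·57^8·57^4·57^2·57^1 ≡ 126
57^126 = 57^64·57^32·57^16·57^8·57^4·57^2 ≡ 1  ← first divisor giving 1
The order is 126.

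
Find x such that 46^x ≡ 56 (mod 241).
13

Baby-step giant-step with step n = ⌈√241⌉ = 16.
Baby steps 46^j mod 241 (j:value) for j=0..15: 0:1, 1:46, 2:188, 3:213, 4:158, 5:38, 6:61, 7:155, 8:141, 9:220, 10:239, 11:149, 12:106, 13:56, 14:166, 15:165.
h = 56 is already in the table at j=13, so x = 13.
Check: 46^13 ≡ 56 (mod 241).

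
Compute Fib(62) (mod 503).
107

Matrix identity: Q^n = [[F_(n+1), F_n], [F_n, F_(n-1)]] with Q = [[1,1],[1,0]].
n = 62 = 111110₂. Square-and-multiply, entries mod 503:
Q^1 = [[1,1],[1,0]]
Q^3 = (Q^1)²·Q = [[3,2],[2,1]]
Q^7 = (Q^3)²·Q = [[21,13],[13,8]]
Q^15 = (Q^7)²·Q = [[484,107],[107,377]]
Q^31 = (Q^15)²·Q = [[319,241],[241,78]]
Q^62 = (Q^31)² = [[391,107],[107,284]]
F_62 mod 503 = Q^62[0][1] = 107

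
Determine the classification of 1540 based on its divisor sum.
abundant

Proper divisors of 1540: sum = 1 + 2 + 4 + 5 + 7 + 10 + 11 + 14 + ... + 220 + 308 + 385 + 770 (23 divisors) = 2492
Since 2492 > 1540, 1540 is abundant.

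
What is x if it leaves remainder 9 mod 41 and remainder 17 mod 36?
665

Using Chinese Remainder Theorem:
M = 41 × 36 = 1476
M1 = 36, M2 = 41
y1 = 36^(-1) mod 41 = 8
y2 = 41^(-1) mod 36 = 29
x = (9×36×8 + 17×41×29) mod 1476 = 665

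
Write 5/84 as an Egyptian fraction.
1/17 + 1/1428

Greedy algorithm:
5/84: ceiling(84/5) = 17, use 1/17
1/1428: ceiling(1428/1) = 1428, use 1/1428
Result: 5/84 = 1/17 + 1/1428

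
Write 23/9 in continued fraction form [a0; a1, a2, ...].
[2; 1, 1, 4]

Euclidean algorithm steps:
23 = 2 × 9 + 5
9 = 1 × 5 + 4
5 = 1 × 4 + 1
4 = 4 × 1 + 0
Continued fraction: [2; 1, 1, 4]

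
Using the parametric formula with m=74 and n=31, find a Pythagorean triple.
(4515, 4588, 6437)

Euclid's formula: a = m² - n², b = 2mn, c = m² + n²
m = 74, n = 31
a = 74² - 31² = 5476 - 961 = 4515
b = 2 × 74 × 31 = 4588
c = 74² + 31² = 5476 + 961 = 6437
Verification: 4515² + 4588² = 20385225 + 21049744 = 41434969 = 6437² ✓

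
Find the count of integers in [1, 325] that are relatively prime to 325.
240

325 = 5^2 × 13
φ(n) = n × ∏(1 - 1/p) for each prime p dividing n
φ(325) = 325 × (1 - 1/5) × (1 - 1/13) = 240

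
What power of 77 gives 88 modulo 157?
73

Baby-step giant-step with step n = ⌈√157⌉ = 13.
Baby steps 77^j mod 157 (j:value) for j=0..12: 0:1, 1:77, 2:120, 3:134, 4:113, 5:66, 6:58, 7:70, 8:52, 9:79, 10:117, 11:60, 12:67.
Giant-step multiplier: 77^(-13) ≡ 77^(156-13) = 77^143 ≡ 107 (mod 157).
Giant steps γ_i = 88·107^i mod 157: γ_0=88, γ_1=153, γ_2=43, γ_3=48, γ_4=112, γ_5=52 (in table at j=8).
x = i·n + j = 5·13 + 8 = 73.
Check: 77^73 ≡ 88 (mod 157).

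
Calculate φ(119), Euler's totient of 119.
96

119 = 7 × 17
φ(n) = n × ∏(1 - 1/p) for each prime p dividing n
φ(119) = 119 × (1 - 1/7) × (1 - 1/17) = 96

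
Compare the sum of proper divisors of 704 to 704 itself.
abundant

Proper divisors of 704: sum = 1 + 2 + 4 + 8 + 11 + 16 + 22 + 32 + 44 + 64 + 88 + 176 + 352 = 820
Since 820 > 704, 704 is abundant.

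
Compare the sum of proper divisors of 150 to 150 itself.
abundant

Proper divisors of 150: sum = 1 + 2 + 3 + 5 + 6 + 10 + 15 + 25 + 30 + 50 + 75 = 222
Since 222 > 150, 150 is abundant.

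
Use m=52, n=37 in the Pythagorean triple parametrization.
(1335, 3848, 4073)

Euclid's formula: a = m² - n², b = 2mn, c = m² + n²
m = 52, n = 37
a = 52² - 37² = 2704 - 1369 = 1335
b = 2 × 52 × 37 = 3848
c = 52² + 37² = 2704 + 1369 = 4073
Verification: 1335² + 3848² = 1782225 + 14807104 = 16589329 = 4073² ✓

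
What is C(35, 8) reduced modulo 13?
9

Using Lucas' theorem:
Write n=35 and k=8 in base 13:
n in base 13: [2, 9]
k in base 13: [0, 8]
C(35,8) mod 13 = ∏ C(n_i, k_i) mod 13
Digit binomials (mod 13): C(2,0) = 1; C(9,8) = 9
Product: 1 × 9 = 9 ≡ 9 (mod 13)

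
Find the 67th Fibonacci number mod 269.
0

Matrix identity: Q^n = [[F_(n+1), F_n], [F_n, F_(n-1)]] with Q = [[1,1],[1,0]].
n = 67 = 1000011₂. Square-and-multiply, entries mod 269:
Q^1 = [[1,1],[1,0]]
Q^2 = (Q^1)² = [[2,1],[1,1]]
Q^4 = (Q^2)² = [[5,3],[3,2]]
Q^8 = (Q^4)² = [[34,21],[21,13]]
Q^16 = (Q^8)² = [[252,180],[180,72]]
Q^33 = (Q^16)²·Q = [[87,140],[140,216]]
Q^67 = (Q^33)²·Q = [[187,0],[0,187]]
F_67 mod 269 = Q^67[0][1] = 0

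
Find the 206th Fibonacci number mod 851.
308

Matrix identity: Q^n = [[F_(n+1), F_n], [F_n, F_(n-1)]] with Q = [[1,1],[1,0]].
n = 206 = 11001110₂. Square-and-multiply, entries mod 851:
Q^1 = [[1,1],[1,0]]
Q^3 = (Q^1)²·Q = [[3,2],[2,1]]
Q^6 = (Q^3)² = [[13,8],[8,5]]
Q^12 = (Q^6)² = [[233,144],[144,89]]
Q^25 = (Q^12)²·Q = [[551,137],[137,414]]
Q^51 = (Q^25)²·Q = [[141,692],[692,300]]
Q^103 = (Q^51)²·Q = [[573,59],[59,514]]
Q^206 = (Q^103)² = [[771,308],[308,463]]
F_206 mod 851 = Q^206[0][1] = 308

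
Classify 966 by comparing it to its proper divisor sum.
abundant

Proper divisors of 966: sum = 1 + 2 + 3 + 6 + 7 + 14 + 21 + 23 + 42 + 46 + 69 + 138 + 161 + 322 + 483 = 1338
Since 1338 > 966, 966 is abundant.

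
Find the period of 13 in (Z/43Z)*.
21

43 is prime, so ord(13) divides φ(43) = 42.
Divisors of 42: 1, 2, 3, 6, 7, 14, 21, 42.
Repeated squaring: 13^1 ≡ 13, 13^2 ≡ 40, 13^4 ≡ 9, 13^8 ≡ 38, 13^16 ≡ 25, 13^32 ≡ 23 (mod 43).
Test 13^d mod 43 for each divisor d in increasing order:
13^1 ≡ 13
13^2 ≡ 40
13^3 = 13^2·13^1 ≡ 4
13^6 = 13^4·13^2 ≡ 16
13^7 = 13^4·13^2·13^1 ≡ 36
13^14 = 13^8·13^4·13^2 ≡ 6
13^21 = 13^16·13^4·13^1 ≡ 1  ← first divisor giving 1
The order is 21.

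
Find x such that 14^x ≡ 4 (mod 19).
8

Baby-step giant-step with step n = ⌈√19⌉ = 5.
Baby steps 14^j mod 19 (j:value) for j=0..4: 0:1, 1:14, 2:6, 3:8, 4:17.
Giant-step multiplier: 14^(-5) ≡ 14^(18-5) = 14^13 ≡ 2 (mod 19).
Giant steps γ_i = 4·2^i mod 19: γ_0=4, γ_1=8 (in table at j=3).
x = i·n + j = 1·5 + 3 = 8.
Check: 14^8 ≡ 4 (mod 19).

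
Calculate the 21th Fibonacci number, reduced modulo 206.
28

Matrix identity: Q^n = [[F_(n+1), F_n], [F_n, F_(n-1)]] with Q = [[1,1],[1,0]].
n = 21 = 10101₂. Square-and-multiply, entries mod 206:
Q^1 = [[1,1],[1,0]]
Q^2 = (Q^1)² = [[2,1],[1,1]]
Q^5 = (Q^2)²·Q = [[8,5],[5,3]]
Q^10 = (Q^5)² = [[89,55],[55,34]]
Q^21 = (Q^10)²·Q = [[201,28],[28,173]]
F_21 mod 206 = Q^21[0][1] = 28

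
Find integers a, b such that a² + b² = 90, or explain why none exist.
3² + 9² (a=3, b=9)

Factorization: 90 = 2 × 3^2 × 5
By Fermat: n is sum of two squares iff every prime p ≡ 3 (mod 4) appears to even power.
All primes ≡ 3 (mod 4) appear to even power.
Search a = 0, 1, 2, … for 90 - a² a perfect square: first hit at a = 3: 90 - 9 = 81 = 9².
90 = 3² + 9² = 9 + 81 ✓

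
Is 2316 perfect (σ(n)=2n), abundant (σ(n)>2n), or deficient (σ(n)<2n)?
abundant

Proper divisors of 2316: sum = 1 + 2 + 3 + 4 + 6 + 12 + 193 + 386 + 579 + 772 + 1158 = 3116
Since 3116 > 2316, 2316 is abundant.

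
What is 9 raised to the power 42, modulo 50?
31

Repeated squaring. Binary of 42 = 101010.
9^1 ≡ 9 (mod 50); 9^2 ≡ 31 (mod 50); 9^4 ≡ 11 (mod 50); 9^8 ≡ 21 (mod 50); 9^16 ≡ 41 (mod 50); 9^32 ≡ 31 (mod 50)
9^42 = 9^2 × 9^8 × 9^32 ≡ 31 (mod 50)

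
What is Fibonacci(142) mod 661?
347

Matrix identity: Q^n = [[F_(n+1), F_n], [F_n, F_(n-1)]] with Q = [[1,1],[1,0]].
n = 142 = 10001110₂. Square-and-multiply, entries mod 661:
Q^1 = [[1,1],[1,0]]
Q^2 = (Q^1)² = [[2,1],[1,1]]
Q^4 = (Q^2)² = [[5,3],[3,2]]
Q^8 = (Q^4)² = [[34,21],[21,13]]
Q^17 = (Q^8)²·Q = [[601,275],[275,326]]
Q^35 = (Q^17)²·Q = [[345,566],[566,440]]
Q^71 = (Q^35)²·Q = [[595,477],[477,118]]
Q^142 = (Q^71)² = [[535,347],[347,188]]
F_142 mod 661 = Q^142[0][1] = 347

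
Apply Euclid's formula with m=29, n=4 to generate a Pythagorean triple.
(825, 232, 857)

Euclid's formula: a = m² - n², b = 2mn, c = m² + n²
m = 29, n = 4
a = 29² - 4² = 841 - 16 = 825
b = 2 × 29 × 4 = 232
c = 29² + 4² = 841 + 16 = 857
Verification: 825² + 232² = 680625 + 53824 = 734449 = 857² ✓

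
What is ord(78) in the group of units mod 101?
25

101 is prime, so ord(78) divides φ(101) = 100.
Divisors of 100: 1, 2, 4, 5, 10, 20, 25, 50, 100.
Repeated squaring: 78^1 ≡ 78, 78^2 ≡ 24, 78^4 ≡ 71, 78^8 ≡ 92, 78^16 ≡ 81, 78^32 ≡ 97, 78^64 ≡ 16 (mod 101).
Test 78^d mod 101 for each divisor d in increasing order:
78^1 ≡ 78
78^2 ≡ 24
78^4 ≡ 71
78^5 = 78^4·78^1 ≡ 84
78^10 = 78^8·78^2 ≡ 87
78^20 = 78^16·78^4 ≡ 95
78^25 = 78^16·78^8·78^1 ≡ 1  ← first divisor giving 1
The order is 25.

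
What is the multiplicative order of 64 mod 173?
86

173 is prime, so ord(64) divides φ(173) = 172.
Divisors of 172: 1, 2, 4, 43, 86, 172.
Repeated squaring: 64^1 ≡ 64, 64^2 ≡ 117, 64^4 ≡ 22, 64^8 ≡ 138, 64^16 ≡ 14, 64^32 ≡ 23, 64^64 ≡ 10, 64^128 ≡ 100 (mod 173).
Test 64^d mod 173 for each divisor d in increasing order:
64^1 ≡ 64
64^2 ≡ 117
64^4 ≡ 22
64^43 = 64^32·64^8·64^2·64^1 ≡ 172
64^86 = 64^64·64^16·64^4·64^2 ≡ 1  ← first divisor giving 1
The order is 86.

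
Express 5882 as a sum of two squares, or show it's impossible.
29² + 71² (a=29, b=71)

Factorization: 5882 = 2 × 17 × 173
By Fermat: n is sum of two squares iff every prime p ≡ 3 (mod 4) appears to even power.
All primes ≡ 3 (mod 4) appear to even power.
Search a = 0, 1, 2, … for 5882 - a² a perfect square: first hit at a = 29: 5882 - 841 = 5041 = 71².
5882 = 29² + 71² = 841 + 5041 ✓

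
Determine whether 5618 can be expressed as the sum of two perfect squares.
17² + 73² (a=17, b=73)

Factorization: 5618 = 2 × 53^2
By Fermat: n is sum of two squares iff every prime p ≡ 3 (mod 4) appears to even power.
All primes ≡ 3 (mod 4) appear to even power.
Search a = 0, 1, 2, … for 5618 - a² a perfect square: first hit at a = 17: 5618 - 289 = 5329 = 73².
5618 = 17² + 73² = 289 + 5329 ✓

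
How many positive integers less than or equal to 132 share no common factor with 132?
40

132 = 2^2 × 3 × 11
φ(n) = n × ∏(1 - 1/p) for each prime p dividing n
φ(132) = 132 × (1 - 1/2) × (1 - 1/3) × (1 - 1/11) = 40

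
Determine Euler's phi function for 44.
20

44 = 2^2 × 11
φ(n) = n × ∏(1 - 1/p) for each prime p dividing n
φ(44) = 44 × (1 - 1/2) × (1 - 1/11) = 20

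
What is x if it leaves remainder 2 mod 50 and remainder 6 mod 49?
202

Using Chinese Remainder Theorem:
M = 50 × 49 = 2450
M1 = 49, M2 = 50
y1 = 49^(-1) mod 50 = 49
y2 = 50^(-1) mod 49 = 1
x = (2×49×49 + 6×50×1) mod 2450 = 202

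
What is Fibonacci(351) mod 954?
106

Matrix identity: Q^n = [[F_(n+1), F_n], [F_n, F_(n-1)]] with Q = [[1,1],[1,0]].
n = 351 = 101011111₂. Square-and-multiply, entries mod 954:
Q^1 = [[1,1],[1,0]]
Q^2 = (Q^1)² = [[2,1],[1,1]]
Q^5 = (Q^2)²·Q = [[8,5],[5,3]]
Q^10 = (Q^5)² = [[89,55],[55,34]]
Q^21 = (Q^10)²·Q = [[539,452],[452,87]]
Q^43 = (Q^21)²·Q = [[267,653],[653,568]]
Q^87 = (Q^43)²·Q = [[231,664],[664,521]]
Q^175 = (Q^87)²·Q = [[471,85],[85,386]]
Q^351 = (Q^175)²·Q = [[447,106],[106,341]]
F_351 mod 954 = Q^351[0][1] = 106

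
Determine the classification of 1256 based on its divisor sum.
deficient

Proper divisors of 1256: sum = 1 + 2 + 4 + 8 + 157 + 314 + 628 = 1114
Since 1114 < 1256, 1256 is deficient.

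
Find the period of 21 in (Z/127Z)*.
63

127 is prime, so ord(21) divides φ(127) = 126.
Divisors of 126: 1, 2, 3, 6, 7, 9, 14, 18, 21, 42, 63, 126.
Repeated squaring: 21^1 ≡ 21, 21^2 ≡ 60, 21^4 ≡ 44, 21^8 ≡ 31, 21^16 ≡ 72, 21^32 ≡ 104, 21^64 ≡ 21 (mod 127).
Test 21^d mod 127 for each divisor d in increasing order:
21^1 ≡ 21
21^2 ≡ 60
21^3 = 21^2·21^1 ≡ 117
21^6 = 21^4·21^2 ≡ 100
21^7 = 21^4·21^2·21^1 ≡ 68
21^9 = 21^8·21^1 ≡ 16
21^14 = 21^8·21^4·21^2 ≡ 52
21^18 = 21^16·21^2 ≡ 2
21^21 = 21^16·21^4·21^1 ≡ 107
21^42 = 21^32·21^8·21^2 ≡ 19
21^63 = 21^32·21^16·21^8·21^4·21^2·21^1 ≡ 1  ← first divisor giving 1
The order is 63.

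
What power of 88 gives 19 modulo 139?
13

Baby-step giant-step with step n = ⌈√139⌉ = 12.
Baby steps 88^j mod 139 (j:value) for j=0..11: 0:1, 1:88, 2:99, 3:94, 4:71, 5:132, 6:79, 7:2, 8:37, 9:59, 10:49, 11:3.
Giant-step multiplier: 88^(-12) ≡ 88^(138-12) = 88^126 ≡ 129 (mod 139).
Giant steps γ_i = 19·129^i mod 139: γ_0=19, γ_1=88 (in table at j=1).
x = i·n + j = 1·12 + 1 = 13.
Check: 88^13 ≡ 19 (mod 139).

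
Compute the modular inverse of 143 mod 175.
82

gcd(143, 175) = 1, so the inverse exists.
Extended Euclidean algorithm on (175, 143):
175 = 1 × 143 + 32  ⟹  32 = (1)·175 + (-1)·143
143 = 4 × 32 + 15  ⟹  15 = (-4)·175 + (5)·143
32 = 2 × 15 + 2  ⟹  2 = (9)·175 + (-11)·143
15 = 7 × 2 + 1  ⟹  1 = (-67)·175 + (82)·143
So (82)·143 ≡ 1 (mod 175), i.e. 143^(-1) ≡ 82 (mod 175).
Check: 143 × 82 = 11726 ≡ 1 (mod 175)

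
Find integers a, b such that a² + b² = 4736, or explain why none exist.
40² + 56² (a=40, b=56)

Factorization: 4736 = 2^7 × 37
By Fermat: n is sum of two squares iff every prime p ≡ 3 (mod 4) appears to even power.
All primes ≡ 3 (mod 4) appear to even power.
Search a = 0, 1, 2, … for 4736 - a² a perfect square: first hit at a = 40: 4736 - 1600 = 3136 = 56².
4736 = 40² + 56² = 1600 + 3136 ✓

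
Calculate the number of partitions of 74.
7089500

p(n) counts ways to write n as a sum of positive integers (order ignored).
Euler's pentagonal recurrence: p(k) = p(k-1) + p(k-2) - p(k-5) - p(k-7) + p(k-12) + p(k-15) - ... (offsets j(3j∓1)/2, signs ++--, p(0)=1, p(<0)=0).
DP table for k = 0..73: p(0)=1, p(1)=1, p(2)=2, p(3)=3, p(4)=5, p(5)=7, p(6)=11, p(7)=15, p(8)=22, p(9)=30, p(10)=42, p(11)=56, p(12)=77, p(13)=101, p(14)=135, p(15)=176, p(16)=231, p(17)=297, p(18)=385, p(19)=490, p(20)=627, p(21)=792, p(22)=1002, p(23)=1255, p(24)=1575, p(25)=1958, p(26)=2436, p(27)=3010, p(28)=3718, p(29)=4565, p(30)=5604, p(31)=6842, p(32)=8349, p(33)=10143, p(34)=12310, p(35)=14883, p(36)=17977, p(37)=21637, p(38)=26015, p(39)=31185, p(40)=37338, p(41)=44583, p(42)=53174, p(43)=63261, p(44)=75175, p(45)=89134, p(46)=105558, p(47)=124754, p(48)=147273, p(49)=173525, p(50)=204226, p(51)=239943, p(52)=281589, p(53)=329931, p(54)=386155, p(55)=451276, p(56)=526823, p(57)=614154, p(58)=715220, p(59)=831820, p(60)=966467, p(61)=1121505, p(62)=1300156, p(63)=1505499, p(64)=1741630, p(65)=2012558, p(66)=2323520, p(67)=2679689, p(68)=3087735, p(69)=3554345, p(70)=4087968, p(71)=4697205, p(72)=5392783, p(73)=6185689.
Final step: p(74) = p(73) + p(72) - p(69) - p(67) + p(62) + p(59) - p(52) - p(48) + p(39) + p(34) - p(23) - p(17) + p(4)
= 6185689 + 5392783 - 3554345 - 2679689 + 1300156 + 831820 - 281589 - 147273 + 31185 + 12310 - 1255 - 297 + 5
= 7089500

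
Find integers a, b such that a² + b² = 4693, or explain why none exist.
38² + 57² (a=38, b=57)

Factorization: 4693 = 13 × 19^2
By Fermat: n is sum of two squares iff every prime p ≡ 3 (mod 4) appears to even power.
All primes ≡ 3 (mod 4) appear to even power.
Search a = 0, 1, 2, … for 4693 - a² a perfect square: first hit at a = 38: 4693 - 1444 = 3249 = 57².
4693 = 38² + 57² = 1444 + 3249 ✓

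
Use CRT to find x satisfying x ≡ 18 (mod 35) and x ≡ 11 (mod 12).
263

Using Chinese Remainder Theorem:
M = 35 × 12 = 420
M1 = 12, M2 = 35
y1 = 12^(-1) mod 35 = 3
y2 = 35^(-1) mod 12 = 11
x = (18×12×3 + 11×35×11) mod 420 = 263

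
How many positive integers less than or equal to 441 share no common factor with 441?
252

441 = 3^2 × 7^2
φ(n) = n × ∏(1 - 1/p) for each prime p dividing n
φ(441) = 441 × (1 - 1/3) × (1 - 1/7) = 252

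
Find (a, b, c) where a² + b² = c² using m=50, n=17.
(2211, 1700, 2789)

Euclid's formula: a = m² - n², b = 2mn, c = m² + n²
m = 50, n = 17
a = 50² - 17² = 2500 - 289 = 2211
b = 2 × 50 × 17 = 1700
c = 50² + 17² = 2500 + 289 = 2789
Verification: 2211² + 1700² = 4888521 + 2890000 = 7778521 = 2789² ✓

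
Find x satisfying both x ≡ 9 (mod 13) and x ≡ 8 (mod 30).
308

Using Chinese Remainder Theorem:
M = 13 × 30 = 390
M1 = 30, M2 = 13
y1 = 30^(-1) mod 13 = 10
y2 = 13^(-1) mod 30 = 7
x = (9×30×10 + 8×13×7) mod 390 = 308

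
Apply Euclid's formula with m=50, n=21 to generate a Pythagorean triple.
(2059, 2100, 2941)

Euclid's formula: a = m² - n², b = 2mn, c = m² + n²
m = 50, n = 21
a = 50² - 21² = 2500 - 441 = 2059
b = 2 × 50 × 21 = 2100
c = 50² + 21² = 2500 + 441 = 2941
Verification: 2059² + 2100² = 4239481 + 4410000 = 8649481 = 2941² ✓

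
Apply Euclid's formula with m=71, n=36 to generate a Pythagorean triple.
(3745, 5112, 6337)

Euclid's formula: a = m² - n², b = 2mn, c = m² + n²
m = 71, n = 36
a = 71² - 36² = 5041 - 1296 = 3745
b = 2 × 71 × 36 = 5112
c = 71² + 36² = 5041 + 1296 = 6337
Verification: 3745² + 5112² = 14025025 + 26132544 = 40157569 = 6337² ✓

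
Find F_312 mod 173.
67

Matrix identity: Q^n = [[F_(n+1), F_n], [F_n, F_(n-1)]] with Q = [[1,1],[1,0]].
n = 312 = 100111000₂. Square-and-multiply, entries mod 173:
Q^1 = [[1,1],[1,0]]
Q^2 = (Q^1)² = [[2,1],[1,1]]
Q^4 = (Q^2)² = [[5,3],[3,2]]
Q^9 = (Q^4)²·Q = [[55,34],[34,21]]
Q^19 = (Q^9)²·Q = [[18,29],[29,162]]
Q^39 = (Q^19)²·Q = [[157,127],[127,30]]
Q^78 = (Q^39)² = [[123,48],[48,75]]
Q^156 = (Q^78)² = [[133,162],[162,144]]
Q^312 = (Q^156)² = [[164,67],[67,97]]
F_312 mod 173 = Q^312[0][1] = 67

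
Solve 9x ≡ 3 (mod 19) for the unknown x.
x ≡ 13 (mod 19)

gcd(9, 19) = 1, which divides 3, so solutions exist.
Find 9^(-1) mod 19 by the extended Euclidean algorithm:
19 = 2 × 9 + 1  ⟹  1 = (1)·19 + (-2)·9
So (-2)·9 ≡ 1 (mod 19), i.e. 9^(-1) ≡ -2 ≡ 17 (mod 19).
x ≡ 17 × 3 = 51 ≡ 13 (mod 19).
Check: 9 × 13 = 117 ≡ 3 (mod 19).
Unique solution: x ≡ 13 (mod 19)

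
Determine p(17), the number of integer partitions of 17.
297

p(n) counts ways to write n as a sum of positive integers (order ignored).
Euler's pentagonal recurrence: p(k) = p(k-1) + p(k-2) - p(k-5) - p(k-7) + p(k-12) + p(k-15) - ... (offsets j(3j∓1)/2, signs ++--, p(0)=1, p(<0)=0).
DP table for k = 0..16: p(0)=1, p(1)=1, p(2)=2, p(3)=3, p(4)=5, p(5)=7, p(6)=11, p(7)=15, p(8)=22, p(9)=30, p(10)=42, p(11)=56, p(12)=77, p(13)=101, p(14)=135, p(15)=176, p(16)=231.
Final step: p(17) = p(16) + p(15) - p(12) - p(10) + p(5) + p(2)
= 231 + 176 - 77 - 42 + 7 + 2
= 297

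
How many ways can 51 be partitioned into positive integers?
239943

p(n) counts ways to write n as a sum of positive integers (order ignored).
Euler's pentagonal recurrence: p(k) = p(k-1) + p(k-2) - p(k-5) - p(k-7) + p(k-12) + p(k-15) - ... (offsets j(3j∓1)/2, signs ++--, p(0)=1, p(<0)=0).
DP table for k = 0..50: p(0)=1, p(1)=1, p(2)=2, p(3)=3, p(4)=5, p(5)=7, p(6)=11, p(7)=15, p(8)=22, p(9)=30, p(10)=42, p(11)=56, p(12)=77, p(13)=101, p(14)=135, p(15)=176, p(16)=231, p(17)=297, p(18)=385, p(19)=490, p(20)=627, p(21)=792, p(22)=1002, p(23)=1255, p(24)=1575, p(25)=1958, p(26)=2436, p(27)=3010, p(28)=3718, p(29)=4565, p(30)=5604, p(31)=6842, p(32)=8349, p(33)=10143, p(34)=12310, p(35)=14883, p(36)=17977, p(37)=21637, p(38)=26015, p(39)=31185, p(40)=37338, p(41)=44583, p(42)=53174, p(43)=63261, p(44)=75175, p(45)=89134, p(46)=105558, p(47)=124754, p(48)=147273, p(49)=173525, p(50)=204226.
Final step: p(51) = p(50) + p(49) - p(46) - p(44) + p(39) + p(36) - p(29) - p(25) + p(16) + p(11) - p(0)
= 204226 + 173525 - 105558 - 75175 + 31185 + 17977 - 4565 - 1958 + 231 + 56 - 1
= 239943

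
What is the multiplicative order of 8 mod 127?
7

127 is prime, so ord(8) divides φ(127) = 126.
Divisors of 126: 1, 2, 3, 6, 7, 9, 14, 18, 21, 42, 63, 126.
Repeated squaring: 8^1 ≡ 8, 8^2 ≡ 64, 8^4 ≡ 32, 8^8 ≡ 8, 8^16 ≡ 64, 8^32 ≡ 32, 8^64 ≡ 8 (mod 127).
Test 8^d mod 127 for each divisor d in increasing order:
8^1 ≡ 8
8^2 ≡ 64
8^3 = 8^2·8^1 ≡ 4
8^6 = 8^4·8^2 ≡ 16
8^7 = 8^4·8^2·8^1 ≡ 1  ← first divisor giving 1
The order is 7.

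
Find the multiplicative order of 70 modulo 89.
88

89 is prime, so ord(70) divides φ(89) = 88.
Divisors of 88: 1, 2, 4, 8, 11, 22, 44, 88.
Repeated squaring: 70^1 ≡ 70, 70^2 ≡ 5, 70^4 ≡ 25, 70^8 ≡ 2, 70^16 ≡ 4, 70^32 ≡ 16, 70^64 ≡ 78 (mod 89).
Test 70^d mod 89 for each divisor d in increasing order:
70^1 ≡ 70
70^2 ≡ 5
70^4 ≡ 25
70^8 ≡ 2
70^11 = 70^8·70^2·70^1 ≡ 77
70^22 = 70^16·70^4·70^2 ≡ 55
70^44 = 70^32·70^8·70^4 ≡ 88
70^88 = 70^64·70^16·70^8 ≡ 1  ← first divisor giving 1
The order is 88.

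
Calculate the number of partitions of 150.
40853235313

p(n) counts ways to write n as a sum of positive integers (order ignored).
Euler's pentagonal recurrence: p(k) = p(k-1) + p(k-2) - p(k-5) - p(k-7) + p(k-12) + p(k-15) - ... (offsets j(3j∓1)/2, signs ++--, p(0)=1, p(<0)=0).
DP table for k = 0..149: p(0)=1, p(1)=1, p(2)=2, p(3)=3, p(4)=5, p(5)=7, p(6)=11, p(7)=15, p(8)=22, p(9)=30, p(10)=42, p(11)=56, p(12)=77, p(13)=101, p(14)=135, p(15)=176, p(16)=231, p(17)=297, p(18)=385, p(19)=490, p(20)=627, p(21)=792, p(22)=1002, p(23)=1255, p(24)=1575, p(25)=1958, p(26)=2436, p(27)=3010, p(28)=3718, p(29)=4565, p(30)=5604, p(31)=6842, p(32)=8349, p(33)=10143, p(34)=12310, p(35)=14883, p(36)=17977, p(37)=21637, p(38)=26015, p(39)=31185, p(40)=37338, p(41)=44583, p(42)=53174, p(43)=63261, p(44)=75175, p(45)=89134, p(46)=105558, p(47)=124754, p(48)=147273, p(49)=173525, p(50)=204226, p(51)=239943, p(52)=281589, p(53)=329931, p(54)=386155, p(55)=451276, p(56)=526823, p(57)=614154, p(58)=715220, p(59)=831820, p(60)=966467, p(61)=1121505, p(62)=1300156, p(63)=1505499, p(64)=1741630, p(65)=2012558, p(66)=2323520, p(67)=2679689, p(68)=3087735, p(69)=3554345, p(70)=4087968, p(71)=4697205, p(72)=5392783, p(73)=6185689, p(74)=7089500, p(75)=8118264, p(76)=9289091, p(77)=10619863, p(78)=12132164, p(79)=13848650, p(80)=15796476, p(81)=18004327, p(82)=20506255, p(83)=23338469, p(84)=26543660, p(85)=30167357, p(86)=34262962, p(87)=38887673, p(88)=44108109, p(89)=49995925, p(90)=56634173, p(91)=64112359, p(92)=72533807, p(93)=82010177, p(94)=92669720, p(95)=104651419, p(96)=118114304, p(97)=133230930, p(98)=150198136, p(99)=169229875, p(100)=190569292, p(101)=214481126, p(102)=241265379, p(103)=271248950, p(104)=304801365, p(105)=342325709, p(106)=384276336, p(107)=431149389, p(108)=483502844, p(109)=541946240, p(110)=607163746, p(111)=679903203, p(112)=761002156, p(113)=851376628, p(114)=952050665, p(115)=1064144451, p(116)=1188908248, p(117)=1327710076, p(118)=1482074143, p(119)=1653668665, p(120)=1844349560, p(121)=2056148051, p(122)=2291320912, p(123)=2552338241, p(124)=2841940500, p(125)=3163127352, p(126)=3519222692, p(127)=3913864295, p(128)=4351078600, p(129)=4835271870, p(130)=5371315400, p(131)=5964539504, p(132)=6620830889, p(133)=7346629512, p(134)=8149040695, p(135)=9035836076, p(136)=10015581680, p(137)=11097645016, p(138)=12292341831, p(139)=13610949895, p(140)=15065878135, p(141)=16670689208, p(142)=18440293320, p(143)=20390982757, p(144)=22540654445, p(145)=24908858009, p(146)=27517052599, p(147)=30388671978, p(148)=33549419497, p(149)=37027355200.
Final step: p(150) = p(149) + p(148) - p(145) - p(143) + p(138) + p(135) - p(128) - p(124) + p(115) + p(110) - p(99) - p(93) + p(80) + p(73) - p(58) - p(50) + p(33) + p(24) - p(5)
= 37027355200 + 33549419497 - 24908858009 - 20390982757 + 12292341831 + 9035836076 - 4351078600 - 2841940500 + 1064144451 + 607163746 - 169229875 - 82010177 + 15796476 + 6185689 - 715220 - 204226 + 10143 + 1575 - 7
= 40853235313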